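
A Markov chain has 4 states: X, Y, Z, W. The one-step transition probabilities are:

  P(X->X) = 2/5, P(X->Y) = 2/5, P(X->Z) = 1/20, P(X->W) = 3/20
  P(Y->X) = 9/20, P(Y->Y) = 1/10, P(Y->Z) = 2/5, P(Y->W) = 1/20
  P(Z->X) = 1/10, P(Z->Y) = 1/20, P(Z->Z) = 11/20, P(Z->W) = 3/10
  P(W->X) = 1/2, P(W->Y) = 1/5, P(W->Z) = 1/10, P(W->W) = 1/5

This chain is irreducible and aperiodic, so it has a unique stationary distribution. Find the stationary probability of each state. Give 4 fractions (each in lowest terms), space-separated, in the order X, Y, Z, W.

Answer: 2018/5783 1210/5783 1528/5783 1027/5783

Derivation:
The stationary distribution satisfies pi = pi * P, i.e.:
  pi_X = 2/5*pi_X + 9/20*pi_Y + 1/10*pi_Z + 1/2*pi_W
  pi_Y = 2/5*pi_X + 1/10*pi_Y + 1/20*pi_Z + 1/5*pi_W
  pi_Z = 1/20*pi_X + 2/5*pi_Y + 11/20*pi_Z + 1/10*pi_W
  pi_W = 3/20*pi_X + 1/20*pi_Y + 3/10*pi_Z + 1/5*pi_W
with normalization: pi_X + pi_Y + pi_Z + pi_W = 1.

Using the first 3 balance equations plus normalization, the linear system A*pi = b is:
  [-3/5, 9/20, 1/10, 1/2] . pi = 0
  [2/5, -9/10, 1/20, 1/5] . pi = 0
  [1/20, 2/5, -9/20, 1/10] . pi = 0
  [1, 1, 1, 1] . pi = 1

Solving yields:
  pi_X = 2018/5783
  pi_Y = 1210/5783
  pi_Z = 1528/5783
  pi_W = 1027/5783

Verification (pi * P):
  2018/5783*2/5 + 1210/5783*9/20 + 1528/5783*1/10 + 1027/5783*1/2 = 2018/5783 = pi_X  (ok)
  2018/5783*2/5 + 1210/5783*1/10 + 1528/5783*1/20 + 1027/5783*1/5 = 1210/5783 = pi_Y  (ok)
  2018/5783*1/20 + 1210/5783*2/5 + 1528/5783*11/20 + 1027/5783*1/10 = 1528/5783 = pi_Z  (ok)
  2018/5783*3/20 + 1210/5783*1/20 + 1528/5783*3/10 + 1027/5783*1/5 = 1027/5783 = pi_W  (ok)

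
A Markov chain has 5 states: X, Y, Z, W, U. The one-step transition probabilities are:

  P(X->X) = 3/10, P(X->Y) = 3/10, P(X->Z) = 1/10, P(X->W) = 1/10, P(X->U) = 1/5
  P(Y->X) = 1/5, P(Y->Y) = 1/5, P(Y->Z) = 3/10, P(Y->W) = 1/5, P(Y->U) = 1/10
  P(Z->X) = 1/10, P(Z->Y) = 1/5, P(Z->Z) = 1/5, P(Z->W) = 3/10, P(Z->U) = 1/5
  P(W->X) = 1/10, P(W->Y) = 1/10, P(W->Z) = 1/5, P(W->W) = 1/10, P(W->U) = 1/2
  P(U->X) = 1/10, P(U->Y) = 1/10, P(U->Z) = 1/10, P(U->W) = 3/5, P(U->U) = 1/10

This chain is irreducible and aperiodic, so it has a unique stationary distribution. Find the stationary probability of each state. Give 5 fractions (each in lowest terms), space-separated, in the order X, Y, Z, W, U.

The stationary distribution satisfies pi = pi * P, i.e.:
  pi_X = 3/10*pi_X + 1/5*pi_Y + 1/10*pi_Z + 1/10*pi_W + 1/10*pi_U
  pi_Y = 3/10*pi_X + 1/5*pi_Y + 1/5*pi_Z + 1/10*pi_W + 1/10*pi_U
  pi_Z = 1/10*pi_X + 3/10*pi_Y + 1/5*pi_Z + 1/5*pi_W + 1/10*pi_U
  pi_W = 1/10*pi_X + 1/5*pi_Y + 3/10*pi_Z + 1/10*pi_W + 3/5*pi_U
  pi_U = 1/5*pi_X + 1/10*pi_Y + 1/5*pi_Z + 1/2*pi_W + 1/10*pi_U
with normalization: pi_X + pi_Y + pi_Z + pi_W + pi_U = 1.

Using the first 4 balance equations plus normalization, the linear system A*pi = b is:
  [-7/10, 1/5, 1/10, 1/10, 1/10] . pi = 0
  [3/10, -4/5, 1/5, 1/10, 1/10] . pi = 0
  [1/10, 3/10, -4/5, 1/5, 1/10] . pi = 0
  [1/10, 1/5, 3/10, -9/10, 3/5] . pi = 0
  [1, 1, 1, 1, 1] . pi = 1

Solving yields:
  pi_X = 1375/9457
  pi_Y = 1543/9457
  pi_Z = 240/1351
  pi_W = 2577/9457
  pi_U = 326/1351

Verification (pi * P):
  1375/9457*3/10 + 1543/9457*1/5 + 240/1351*1/10 + 2577/9457*1/10 + 326/1351*1/10 = 1375/9457 = pi_X  (ok)
  1375/9457*3/10 + 1543/9457*1/5 + 240/1351*1/5 + 2577/9457*1/10 + 326/1351*1/10 = 1543/9457 = pi_Y  (ok)
  1375/9457*1/10 + 1543/9457*3/10 + 240/1351*1/5 + 2577/9457*1/5 + 326/1351*1/10 = 240/1351 = pi_Z  (ok)
  1375/9457*1/10 + 1543/9457*1/5 + 240/1351*3/10 + 2577/9457*1/10 + 326/1351*3/5 = 2577/9457 = pi_W  (ok)
  1375/9457*1/5 + 1543/9457*1/10 + 240/1351*1/5 + 2577/9457*1/2 + 326/1351*1/10 = 326/1351 = pi_U  (ok)

Answer: 1375/9457 1543/9457 240/1351 2577/9457 326/1351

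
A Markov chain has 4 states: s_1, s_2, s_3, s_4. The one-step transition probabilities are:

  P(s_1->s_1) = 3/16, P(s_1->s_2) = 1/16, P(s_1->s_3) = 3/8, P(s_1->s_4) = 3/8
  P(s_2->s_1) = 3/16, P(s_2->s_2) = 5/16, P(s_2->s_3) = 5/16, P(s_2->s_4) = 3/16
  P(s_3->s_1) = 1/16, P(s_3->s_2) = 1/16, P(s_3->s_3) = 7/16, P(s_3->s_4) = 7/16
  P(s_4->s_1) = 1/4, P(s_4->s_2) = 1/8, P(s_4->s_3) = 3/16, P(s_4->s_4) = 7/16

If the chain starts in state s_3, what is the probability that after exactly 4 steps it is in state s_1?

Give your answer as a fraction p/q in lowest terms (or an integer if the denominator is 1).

Computing P^4 by repeated multiplication:
P^1 =
  s_1: [3/16, 1/16, 3/8, 3/8]
  s_2: [3/16, 5/16, 5/16, 3/16]
  s_3: [1/16, 1/16, 7/16, 7/16]
  s_4: [1/4, 1/8, 3/16, 7/16]
P^2 =
  s_1: [21/128, 13/128, 83/256, 105/256]
  s_2: [41/256, 39/256, 87/256, 89/256]
  s_3: [41/256, 27/256, 81/256, 107/256]
  s_4: [49/256, 31/256, 19/64, 25/64]
P^3 =
  s_1: [707/4096, 465/4096, 639/2048, 823/2048]
  s_2: [683/4096, 501/4096, 1317/4096, 1595/4096]
  s_3: [713/4096, 471/4096, 1269/4096, 1643/4096]
  s_4: [179/1024, 15/128, 1281/4096, 1619/4096]
P^4 =
  s_1: [5689/32768, 3801/32768, 20451/65536, 26105/65536]
  s_2: [11249/65536, 7695/65536, 20607/65536, 25985/65536]
  s_3: [11393/65536, 7623/65536, 20445/65536, 26075/65536]
  s_4: [11345/65536, 7635/65536, 2565/8192, 6509/16384]

(P^4)[s_3 -> s_1] = 11393/65536

Answer: 11393/65536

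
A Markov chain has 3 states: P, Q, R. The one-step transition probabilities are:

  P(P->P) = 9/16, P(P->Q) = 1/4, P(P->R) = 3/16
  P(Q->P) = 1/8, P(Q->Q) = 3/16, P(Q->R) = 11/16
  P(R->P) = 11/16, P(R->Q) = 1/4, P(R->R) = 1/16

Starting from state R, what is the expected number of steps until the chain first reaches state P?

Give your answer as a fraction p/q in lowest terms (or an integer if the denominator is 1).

Answer: 272/151

Derivation:
Let h_i = expected steps to first reach P from state i.
Boundary: h_P = 0.
First-step equations for the other states:
  h_Q = 1 + 1/8*h_P + 3/16*h_Q + 11/16*h_R
  h_R = 1 + 11/16*h_P + 1/4*h_Q + 1/16*h_R

Substituting h_P = 0 and rearranging gives the linear system (I - Q) h = 1:
  [13/16, -11/16] . (h_Q, h_R) = 1
  [-1/4, 15/16] . (h_Q, h_R) = 1

Solving yields:
  h_Q = 416/151
  h_R = 272/151

Starting state is R, so the expected hitting time is h_R = 272/151.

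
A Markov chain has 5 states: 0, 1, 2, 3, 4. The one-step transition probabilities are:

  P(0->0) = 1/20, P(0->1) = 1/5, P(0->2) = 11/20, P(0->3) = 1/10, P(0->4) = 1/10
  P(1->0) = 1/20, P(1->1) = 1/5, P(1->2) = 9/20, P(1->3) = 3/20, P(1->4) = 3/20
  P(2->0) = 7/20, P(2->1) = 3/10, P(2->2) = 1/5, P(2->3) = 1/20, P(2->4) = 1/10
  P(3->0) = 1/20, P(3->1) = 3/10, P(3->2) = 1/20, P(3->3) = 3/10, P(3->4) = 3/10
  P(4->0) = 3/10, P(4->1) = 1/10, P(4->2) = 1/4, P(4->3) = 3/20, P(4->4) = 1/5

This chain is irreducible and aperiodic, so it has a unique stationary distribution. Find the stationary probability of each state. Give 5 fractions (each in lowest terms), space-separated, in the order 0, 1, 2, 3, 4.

Answer: 13645/75501 5752/25167 23299/75501 3260/25167 11521/75501

Derivation:
The stationary distribution satisfies pi = pi * P, i.e.:
  pi_0 = 1/20*pi_0 + 1/20*pi_1 + 7/20*pi_2 + 1/20*pi_3 + 3/10*pi_4
  pi_1 = 1/5*pi_0 + 1/5*pi_1 + 3/10*pi_2 + 3/10*pi_3 + 1/10*pi_4
  pi_2 = 11/20*pi_0 + 9/20*pi_1 + 1/5*pi_2 + 1/20*pi_3 + 1/4*pi_4
  pi_3 = 1/10*pi_0 + 3/20*pi_1 + 1/20*pi_2 + 3/10*pi_3 + 3/20*pi_4
  pi_4 = 1/10*pi_0 + 3/20*pi_1 + 1/10*pi_2 + 3/10*pi_3 + 1/5*pi_4
with normalization: pi_0 + pi_1 + pi_2 + pi_3 + pi_4 = 1.

Using the first 4 balance equations plus normalization, the linear system A*pi = b is:
  [-19/20, 1/20, 7/20, 1/20, 3/10] . pi = 0
  [1/5, -4/5, 3/10, 3/10, 1/10] . pi = 0
  [11/20, 9/20, -4/5, 1/20, 1/4] . pi = 0
  [1/10, 3/20, 1/20, -7/10, 3/20] . pi = 0
  [1, 1, 1, 1, 1] . pi = 1

Solving yields:
  pi_0 = 13645/75501
  pi_1 = 5752/25167
  pi_2 = 23299/75501
  pi_3 = 3260/25167
  pi_4 = 11521/75501

Verification (pi * P):
  13645/75501*1/20 + 5752/25167*1/20 + 23299/75501*7/20 + 3260/25167*1/20 + 11521/75501*3/10 = 13645/75501 = pi_0  (ok)
  13645/75501*1/5 + 5752/25167*1/5 + 23299/75501*3/10 + 3260/25167*3/10 + 11521/75501*1/10 = 5752/25167 = pi_1  (ok)
  13645/75501*11/20 + 5752/25167*9/20 + 23299/75501*1/5 + 3260/25167*1/20 + 11521/75501*1/4 = 23299/75501 = pi_2  (ok)
  13645/75501*1/10 + 5752/25167*3/20 + 23299/75501*1/20 + 3260/25167*3/10 + 11521/75501*3/20 = 3260/25167 = pi_3  (ok)
  13645/75501*1/10 + 5752/25167*3/20 + 23299/75501*1/10 + 3260/25167*3/10 + 11521/75501*1/5 = 11521/75501 = pi_4  (ok)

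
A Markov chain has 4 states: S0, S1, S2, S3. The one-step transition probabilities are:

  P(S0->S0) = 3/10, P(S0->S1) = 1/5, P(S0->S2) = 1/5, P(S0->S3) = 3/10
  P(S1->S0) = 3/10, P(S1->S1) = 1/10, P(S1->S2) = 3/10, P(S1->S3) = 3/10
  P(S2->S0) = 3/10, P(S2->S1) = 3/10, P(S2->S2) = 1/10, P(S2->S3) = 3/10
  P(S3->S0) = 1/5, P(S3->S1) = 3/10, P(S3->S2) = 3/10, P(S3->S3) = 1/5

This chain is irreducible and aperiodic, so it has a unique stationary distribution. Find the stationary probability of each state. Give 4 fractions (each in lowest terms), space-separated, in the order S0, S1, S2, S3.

Answer: 3/11 5/22 5/22 3/11

Derivation:
The stationary distribution satisfies pi = pi * P, i.e.:
  pi_S0 = 3/10*pi_S0 + 3/10*pi_S1 + 3/10*pi_S2 + 1/5*pi_S3
  pi_S1 = 1/5*pi_S0 + 1/10*pi_S1 + 3/10*pi_S2 + 3/10*pi_S3
  pi_S2 = 1/5*pi_S0 + 3/10*pi_S1 + 1/10*pi_S2 + 3/10*pi_S3
  pi_S3 = 3/10*pi_S0 + 3/10*pi_S1 + 3/10*pi_S2 + 1/5*pi_S3
with normalization: pi_S0 + pi_S1 + pi_S2 + pi_S3 = 1.

Using the first 3 balance equations plus normalization, the linear system A*pi = b is:
  [-7/10, 3/10, 3/10, 1/5] . pi = 0
  [1/5, -9/10, 3/10, 3/10] . pi = 0
  [1/5, 3/10, -9/10, 3/10] . pi = 0
  [1, 1, 1, 1] . pi = 1

Solving yields:
  pi_S0 = 3/11
  pi_S1 = 5/22
  pi_S2 = 5/22
  pi_S3 = 3/11

Verification (pi * P):
  3/11*3/10 + 5/22*3/10 + 5/22*3/10 + 3/11*1/5 = 3/11 = pi_S0  (ok)
  3/11*1/5 + 5/22*1/10 + 5/22*3/10 + 3/11*3/10 = 5/22 = pi_S1  (ok)
  3/11*1/5 + 5/22*3/10 + 5/22*1/10 + 3/11*3/10 = 5/22 = pi_S2  (ok)
  3/11*3/10 + 5/22*3/10 + 5/22*3/10 + 3/11*1/5 = 3/11 = pi_S3  (ok)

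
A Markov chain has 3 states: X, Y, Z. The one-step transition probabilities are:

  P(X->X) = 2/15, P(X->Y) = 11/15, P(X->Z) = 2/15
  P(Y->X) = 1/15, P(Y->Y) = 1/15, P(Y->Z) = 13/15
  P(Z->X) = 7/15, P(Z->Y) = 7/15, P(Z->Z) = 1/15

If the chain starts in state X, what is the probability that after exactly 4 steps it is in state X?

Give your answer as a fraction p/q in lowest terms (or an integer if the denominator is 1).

Answer: 9431/50625

Derivation:
Computing P^4 by repeated multiplication:
P^1 =
  X: [2/15, 11/15, 2/15]
  Y: [1/15, 1/15, 13/15]
  Z: [7/15, 7/15, 1/15]
P^2 =
  X: [29/225, 47/225, 149/225]
  Y: [94/225, 103/225, 28/225]
  Z: [28/225, 91/225, 106/225]
P^3 =
  X: [1148/3375, 1409/3375, 818/3375]
  Y: [487/3375, 1333/3375, 311/675]
  Z: [889/3375, 1141/3375, 269/675]
P^4 =
  X: [9431/50625, 19763/50625, 21431/50625]
  Y: [13192/50625, 703/2025, 19858/50625]
  Z: [12334/50625, 4067/10125, 17956/50625]

(P^4)[X -> X] = 9431/50625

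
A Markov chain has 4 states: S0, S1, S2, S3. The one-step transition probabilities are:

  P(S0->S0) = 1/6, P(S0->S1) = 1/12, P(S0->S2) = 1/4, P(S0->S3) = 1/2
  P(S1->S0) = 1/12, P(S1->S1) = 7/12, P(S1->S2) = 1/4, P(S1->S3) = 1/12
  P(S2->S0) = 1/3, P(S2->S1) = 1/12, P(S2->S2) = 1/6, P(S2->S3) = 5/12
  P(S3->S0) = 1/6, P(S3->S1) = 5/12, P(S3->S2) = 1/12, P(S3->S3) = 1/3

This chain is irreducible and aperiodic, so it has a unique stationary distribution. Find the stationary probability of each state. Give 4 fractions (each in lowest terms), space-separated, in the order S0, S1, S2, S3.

Answer: 45/268 24/67 25/134 77/268

Derivation:
The stationary distribution satisfies pi = pi * P, i.e.:
  pi_S0 = 1/6*pi_S0 + 1/12*pi_S1 + 1/3*pi_S2 + 1/6*pi_S3
  pi_S1 = 1/12*pi_S0 + 7/12*pi_S1 + 1/12*pi_S2 + 5/12*pi_S3
  pi_S2 = 1/4*pi_S0 + 1/4*pi_S1 + 1/6*pi_S2 + 1/12*pi_S3
  pi_S3 = 1/2*pi_S0 + 1/12*pi_S1 + 5/12*pi_S2 + 1/3*pi_S3
with normalization: pi_S0 + pi_S1 + pi_S2 + pi_S3 = 1.

Using the first 3 balance equations plus normalization, the linear system A*pi = b is:
  [-5/6, 1/12, 1/3, 1/6] . pi = 0
  [1/12, -5/12, 1/12, 5/12] . pi = 0
  [1/4, 1/4, -5/6, 1/12] . pi = 0
  [1, 1, 1, 1] . pi = 1

Solving yields:
  pi_S0 = 45/268
  pi_S1 = 24/67
  pi_S2 = 25/134
  pi_S3 = 77/268

Verification (pi * P):
  45/268*1/6 + 24/67*1/12 + 25/134*1/3 + 77/268*1/6 = 45/268 = pi_S0  (ok)
  45/268*1/12 + 24/67*7/12 + 25/134*1/12 + 77/268*5/12 = 24/67 = pi_S1  (ok)
  45/268*1/4 + 24/67*1/4 + 25/134*1/6 + 77/268*1/12 = 25/134 = pi_S2  (ok)
  45/268*1/2 + 24/67*1/12 + 25/134*5/12 + 77/268*1/3 = 77/268 = pi_S3  (ok)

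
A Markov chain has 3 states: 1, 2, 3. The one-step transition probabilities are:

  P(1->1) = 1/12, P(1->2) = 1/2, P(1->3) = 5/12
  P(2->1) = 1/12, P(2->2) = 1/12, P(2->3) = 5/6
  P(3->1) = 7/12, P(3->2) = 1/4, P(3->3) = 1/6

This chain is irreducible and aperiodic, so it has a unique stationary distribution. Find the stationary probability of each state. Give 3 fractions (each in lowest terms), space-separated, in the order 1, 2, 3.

The stationary distribution satisfies pi = pi * P, i.e.:
  pi_1 = 1/12*pi_1 + 1/12*pi_2 + 7/12*pi_3
  pi_2 = 1/2*pi_1 + 1/12*pi_2 + 1/4*pi_3
  pi_3 = 5/12*pi_1 + 5/6*pi_2 + 1/6*pi_3
with normalization: pi_1 + pi_2 + pi_3 = 1.

Using the first 2 balance equations plus normalization, the linear system A*pi = b is:
  [-11/12, 1/12, 7/12] . pi = 0
  [1/2, -11/12, 1/4] . pi = 0
  [1, 1, 1] . pi = 1

Solving yields:
  pi_1 = 8/27
  pi_2 = 5/18
  pi_3 = 23/54

Verification (pi * P):
  8/27*1/12 + 5/18*1/12 + 23/54*7/12 = 8/27 = pi_1  (ok)
  8/27*1/2 + 5/18*1/12 + 23/54*1/4 = 5/18 = pi_2  (ok)
  8/27*5/12 + 5/18*5/6 + 23/54*1/6 = 23/54 = pi_3  (ok)

Answer: 8/27 5/18 23/54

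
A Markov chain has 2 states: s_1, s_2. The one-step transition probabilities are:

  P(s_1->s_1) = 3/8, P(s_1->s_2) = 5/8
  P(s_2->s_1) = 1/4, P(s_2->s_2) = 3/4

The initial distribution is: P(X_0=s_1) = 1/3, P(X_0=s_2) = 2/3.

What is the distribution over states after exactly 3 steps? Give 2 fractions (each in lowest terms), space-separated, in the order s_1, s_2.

Propagating the distribution step by step (d_{t+1} = d_t * P):
d_0 = (s_1=1/3, s_2=2/3)
  d_1[s_1] = 1/3*3/8 + 2/3*1/4 = 7/24
  d_1[s_2] = 1/3*5/8 + 2/3*3/4 = 17/24
d_1 = (s_1=7/24, s_2=17/24)
  d_2[s_1] = 7/24*3/8 + 17/24*1/4 = 55/192
  d_2[s_2] = 7/24*5/8 + 17/24*3/4 = 137/192
d_2 = (s_1=55/192, s_2=137/192)
  d_3[s_1] = 55/192*3/8 + 137/192*1/4 = 439/1536
  d_3[s_2] = 55/192*5/8 + 137/192*3/4 = 1097/1536
d_3 = (s_1=439/1536, s_2=1097/1536)

Answer: 439/1536 1097/1536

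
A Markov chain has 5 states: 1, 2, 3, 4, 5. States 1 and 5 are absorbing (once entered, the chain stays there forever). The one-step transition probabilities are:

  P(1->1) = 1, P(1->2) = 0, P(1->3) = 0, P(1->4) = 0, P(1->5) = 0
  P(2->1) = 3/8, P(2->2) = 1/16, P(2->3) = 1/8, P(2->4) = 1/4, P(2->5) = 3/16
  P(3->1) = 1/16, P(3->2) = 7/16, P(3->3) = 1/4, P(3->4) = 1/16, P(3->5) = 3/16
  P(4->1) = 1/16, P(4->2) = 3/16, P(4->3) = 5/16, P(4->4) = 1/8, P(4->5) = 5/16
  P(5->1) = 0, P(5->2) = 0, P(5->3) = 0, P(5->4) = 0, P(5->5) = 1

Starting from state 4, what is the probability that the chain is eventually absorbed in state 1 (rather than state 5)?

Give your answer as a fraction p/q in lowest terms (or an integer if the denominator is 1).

Answer: 673/1959

Derivation:
Let a_i = P(absorbed in 1 | start in state i).
Boundary conditions: a_1 = 1, a_5 = 0.
For each transient state i, a_i = sum_j P(i->j) * a_j:
  a_2 = 3/8*a_1 + 1/16*a_2 + 1/8*a_3 + 1/4*a_4 + 3/16*a_5
  a_3 = 1/16*a_1 + 7/16*a_2 + 1/4*a_3 + 1/16*a_4 + 3/16*a_5
  a_4 = 1/16*a_1 + 3/16*a_2 + 5/16*a_3 + 1/8*a_4 + 5/16*a_5

Substituting a_1 = 1 and a_5 = 0, rearrange to (I - Q) a = r where r[i] = P(i -> 1):
  [15/16, -1/8, -1/4] . (a_2, a_3, a_4) = 3/8
  [-7/16, 3/4, -1/16] . (a_2, a_3, a_4) = 1/16
  [-3/16, -5/16, 7/8] . (a_2, a_3, a_4) = 1/16

Solving yields:
  a_2 = 1076/1959
  a_3 = 847/1959
  a_4 = 673/1959

Starting state is 4, so the absorption probability is a_4 = 673/1959.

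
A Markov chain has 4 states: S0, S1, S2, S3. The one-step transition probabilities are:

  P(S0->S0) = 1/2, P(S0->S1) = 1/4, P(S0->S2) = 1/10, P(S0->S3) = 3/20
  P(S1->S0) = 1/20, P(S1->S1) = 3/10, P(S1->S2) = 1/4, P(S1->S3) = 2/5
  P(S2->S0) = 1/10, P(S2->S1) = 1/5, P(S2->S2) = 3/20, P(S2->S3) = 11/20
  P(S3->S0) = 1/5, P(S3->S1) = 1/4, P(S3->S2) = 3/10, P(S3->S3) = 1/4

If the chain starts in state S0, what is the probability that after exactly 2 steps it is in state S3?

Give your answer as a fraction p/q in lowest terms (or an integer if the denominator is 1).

Answer: 107/400

Derivation:
Computing P^2 by repeated multiplication:
P^1 =
  S0: [1/2, 1/4, 1/10, 3/20]
  S1: [1/20, 3/10, 1/4, 2/5]
  S2: [1/10, 1/5, 3/20, 11/20]
  S3: [1/5, 1/4, 3/10, 1/4]
P^2 =
  S0: [121/400, 103/400, 69/400, 107/400]
  S1: [29/200, 101/400, 19/80, 73/200]
  S2: [37/200, 101/400, 99/400, 63/200]
  S3: [77/400, 99/400, 81/400, 143/400]

(P^2)[S0 -> S3] = 107/400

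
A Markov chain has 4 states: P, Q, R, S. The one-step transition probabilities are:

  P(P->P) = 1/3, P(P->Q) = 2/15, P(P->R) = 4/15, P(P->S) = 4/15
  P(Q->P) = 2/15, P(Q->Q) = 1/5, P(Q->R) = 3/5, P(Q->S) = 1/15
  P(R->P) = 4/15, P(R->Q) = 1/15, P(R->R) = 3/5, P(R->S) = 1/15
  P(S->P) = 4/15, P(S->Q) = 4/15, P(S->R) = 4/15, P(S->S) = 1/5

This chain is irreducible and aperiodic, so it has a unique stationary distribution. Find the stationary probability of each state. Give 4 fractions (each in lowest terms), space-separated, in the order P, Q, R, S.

The stationary distribution satisfies pi = pi * P, i.e.:
  pi_P = 1/3*pi_P + 2/15*pi_Q + 4/15*pi_R + 4/15*pi_S
  pi_Q = 2/15*pi_P + 1/5*pi_Q + 1/15*pi_R + 4/15*pi_S
  pi_R = 4/15*pi_P + 3/5*pi_Q + 3/5*pi_R + 4/15*pi_S
  pi_S = 4/15*pi_P + 1/15*pi_Q + 1/15*pi_R + 1/5*pi_S
with normalization: pi_P + pi_Q + pi_R + pi_S = 1.

Using the first 3 balance equations plus normalization, the linear system A*pi = b is:
  [-2/3, 2/15, 4/15, 4/15] . pi = 0
  [2/15, -4/5, 1/15, 4/15] . pi = 0
  [4/15, 3/5, -2/5, 4/15] . pi = 0
  [1, 1, 1, 1] . pi = 1

Solving yields:
  pi_P = 322/1205
  pi_Q = 156/1205
  pi_R = 112/241
  pi_S = 167/1205

Verification (pi * P):
  322/1205*1/3 + 156/1205*2/15 + 112/241*4/15 + 167/1205*4/15 = 322/1205 = pi_P  (ok)
  322/1205*2/15 + 156/1205*1/5 + 112/241*1/15 + 167/1205*4/15 = 156/1205 = pi_Q  (ok)
  322/1205*4/15 + 156/1205*3/5 + 112/241*3/5 + 167/1205*4/15 = 112/241 = pi_R  (ok)
  322/1205*4/15 + 156/1205*1/15 + 112/241*1/15 + 167/1205*1/5 = 167/1205 = pi_S  (ok)

Answer: 322/1205 156/1205 112/241 167/1205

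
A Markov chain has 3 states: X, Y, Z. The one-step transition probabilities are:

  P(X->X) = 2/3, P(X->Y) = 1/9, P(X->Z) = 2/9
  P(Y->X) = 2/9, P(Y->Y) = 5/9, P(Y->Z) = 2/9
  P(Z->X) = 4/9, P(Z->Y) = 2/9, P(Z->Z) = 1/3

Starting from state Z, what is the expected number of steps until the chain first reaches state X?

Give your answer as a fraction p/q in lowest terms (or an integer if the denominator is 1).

Let h_i = expected steps to first reach X from state i.
Boundary: h_X = 0.
First-step equations for the other states:
  h_Y = 1 + 2/9*h_X + 5/9*h_Y + 2/9*h_Z
  h_Z = 1 + 4/9*h_X + 2/9*h_Y + 1/3*h_Z

Substituting h_X = 0 and rearranging gives the linear system (I - Q) h = 1:
  [4/9, -2/9] . (h_Y, h_Z) = 1
  [-2/9, 2/3] . (h_Y, h_Z) = 1

Solving yields:
  h_Y = 18/5
  h_Z = 27/10

Starting state is Z, so the expected hitting time is h_Z = 27/10.

Answer: 27/10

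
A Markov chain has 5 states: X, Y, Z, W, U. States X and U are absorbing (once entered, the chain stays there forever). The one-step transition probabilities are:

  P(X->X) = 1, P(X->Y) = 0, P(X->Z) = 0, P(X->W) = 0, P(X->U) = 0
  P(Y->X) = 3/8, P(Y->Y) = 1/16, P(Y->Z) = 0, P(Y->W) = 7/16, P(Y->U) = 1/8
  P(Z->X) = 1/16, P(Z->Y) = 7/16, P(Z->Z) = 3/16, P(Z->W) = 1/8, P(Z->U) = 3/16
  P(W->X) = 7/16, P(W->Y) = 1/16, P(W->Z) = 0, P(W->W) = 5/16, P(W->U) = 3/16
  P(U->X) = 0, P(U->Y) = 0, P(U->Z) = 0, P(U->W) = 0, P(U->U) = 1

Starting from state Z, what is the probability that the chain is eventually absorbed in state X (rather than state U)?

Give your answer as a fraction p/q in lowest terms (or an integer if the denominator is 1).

Let a_i = P(absorbed in X | start in state i).
Boundary conditions: a_X = 1, a_U = 0.
For each transient state i, a_i = sum_j P(i->j) * a_j:
  a_Y = 3/8*a_X + 1/16*a_Y + 0*a_Z + 7/16*a_W + 1/8*a_U
  a_Z = 1/16*a_X + 7/16*a_Y + 3/16*a_Z + 1/8*a_W + 3/16*a_U
  a_W = 7/16*a_X + 1/16*a_Y + 0*a_Z + 5/16*a_W + 3/16*a_U

Substituting a_X = 1 and a_U = 0, rearrange to (I - Q) a = r where r[i] = P(i -> X):
  [15/16, 0, -7/16] . (a_Y, a_Z, a_W) = 3/8
  [-7/16, 13/16, -1/8] . (a_Y, a_Z, a_W) = 1/16
  [-1/16, 0, 11/16] . (a_Y, a_Z, a_W) = 7/16

Solving yields:
  a_Y = 115/158
  a_Z = 15/26
  a_W = 111/158

Starting state is Z, so the absorption probability is a_Z = 15/26.

Answer: 15/26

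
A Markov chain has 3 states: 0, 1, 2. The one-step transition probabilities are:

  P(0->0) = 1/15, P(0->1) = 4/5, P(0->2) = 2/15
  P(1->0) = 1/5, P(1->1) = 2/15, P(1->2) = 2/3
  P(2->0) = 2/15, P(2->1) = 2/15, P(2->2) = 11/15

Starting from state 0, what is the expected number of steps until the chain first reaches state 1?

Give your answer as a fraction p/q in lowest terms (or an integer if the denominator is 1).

Answer: 45/26

Derivation:
Let h_i = expected steps to first reach 1 from state i.
Boundary: h_1 = 0.
First-step equations for the other states:
  h_0 = 1 + 1/15*h_0 + 4/5*h_1 + 2/15*h_2
  h_2 = 1 + 2/15*h_0 + 2/15*h_1 + 11/15*h_2

Substituting h_1 = 0 and rearranging gives the linear system (I - Q) h = 1:
  [14/15, -2/15] . (h_0, h_2) = 1
  [-2/15, 4/15] . (h_0, h_2) = 1

Solving yields:
  h_0 = 45/26
  h_2 = 60/13

Starting state is 0, so the expected hitting time is h_0 = 45/26.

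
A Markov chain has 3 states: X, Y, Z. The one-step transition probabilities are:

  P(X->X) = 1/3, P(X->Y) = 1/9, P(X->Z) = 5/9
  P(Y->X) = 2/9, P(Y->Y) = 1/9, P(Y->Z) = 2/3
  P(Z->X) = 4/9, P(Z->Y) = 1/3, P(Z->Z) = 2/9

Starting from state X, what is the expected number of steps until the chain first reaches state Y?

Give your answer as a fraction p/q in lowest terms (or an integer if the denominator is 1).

Let h_i = expected steps to first reach Y from state i.
Boundary: h_Y = 0.
First-step equations for the other states:
  h_X = 1 + 1/3*h_X + 1/9*h_Y + 5/9*h_Z
  h_Z = 1 + 4/9*h_X + 1/3*h_Y + 2/9*h_Z

Substituting h_Y = 0 and rearranging gives the linear system (I - Q) h = 1:
  [2/3, -5/9] . (h_X, h_Z) = 1
  [-4/9, 7/9] . (h_X, h_Z) = 1

Solving yields:
  h_X = 54/11
  h_Z = 45/11

Starting state is X, so the expected hitting time is h_X = 54/11.

Answer: 54/11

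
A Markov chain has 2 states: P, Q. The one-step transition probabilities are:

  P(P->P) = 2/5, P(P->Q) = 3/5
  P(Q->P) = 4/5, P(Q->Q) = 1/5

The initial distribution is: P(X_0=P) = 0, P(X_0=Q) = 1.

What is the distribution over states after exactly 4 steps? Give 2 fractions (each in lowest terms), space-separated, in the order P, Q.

Answer: 348/625 277/625

Derivation:
Propagating the distribution step by step (d_{t+1} = d_t * P):
d_0 = (P=0, Q=1)
  d_1[P] = 0*2/5 + 1*4/5 = 4/5
  d_1[Q] = 0*3/5 + 1*1/5 = 1/5
d_1 = (P=4/5, Q=1/5)
  d_2[P] = 4/5*2/5 + 1/5*4/5 = 12/25
  d_2[Q] = 4/5*3/5 + 1/5*1/5 = 13/25
d_2 = (P=12/25, Q=13/25)
  d_3[P] = 12/25*2/5 + 13/25*4/5 = 76/125
  d_3[Q] = 12/25*3/5 + 13/25*1/5 = 49/125
d_3 = (P=76/125, Q=49/125)
  d_4[P] = 76/125*2/5 + 49/125*4/5 = 348/625
  d_4[Q] = 76/125*3/5 + 49/125*1/5 = 277/625
d_4 = (P=348/625, Q=277/625)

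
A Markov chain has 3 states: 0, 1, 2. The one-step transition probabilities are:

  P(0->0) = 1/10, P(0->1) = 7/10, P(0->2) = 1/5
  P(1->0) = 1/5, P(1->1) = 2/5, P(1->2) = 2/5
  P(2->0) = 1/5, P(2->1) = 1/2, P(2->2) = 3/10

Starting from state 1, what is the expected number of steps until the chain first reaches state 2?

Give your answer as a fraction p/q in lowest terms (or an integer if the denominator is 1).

Let h_i = expected steps to first reach 2 from state i.
Boundary: h_2 = 0.
First-step equations for the other states:
  h_0 = 1 + 1/10*h_0 + 7/10*h_1 + 1/5*h_2
  h_1 = 1 + 1/5*h_0 + 2/5*h_1 + 2/5*h_2

Substituting h_2 = 0 and rearranging gives the linear system (I - Q) h = 1:
  [9/10, -7/10] . (h_0, h_1) = 1
  [-1/5, 3/5] . (h_0, h_1) = 1

Solving yields:
  h_0 = 13/4
  h_1 = 11/4

Starting state is 1, so the expected hitting time is h_1 = 11/4.

Answer: 11/4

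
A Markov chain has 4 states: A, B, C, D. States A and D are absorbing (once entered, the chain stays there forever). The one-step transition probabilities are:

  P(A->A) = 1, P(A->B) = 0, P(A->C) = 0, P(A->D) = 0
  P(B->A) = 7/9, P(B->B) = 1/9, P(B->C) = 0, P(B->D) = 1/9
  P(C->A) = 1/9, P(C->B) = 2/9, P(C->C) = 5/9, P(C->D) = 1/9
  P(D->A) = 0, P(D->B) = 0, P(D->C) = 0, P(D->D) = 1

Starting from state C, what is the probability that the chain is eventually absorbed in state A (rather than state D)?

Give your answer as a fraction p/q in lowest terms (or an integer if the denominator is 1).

Answer: 11/16

Derivation:
Let a_i = P(absorbed in A | start in state i).
Boundary conditions: a_A = 1, a_D = 0.
For each transient state i, a_i = sum_j P(i->j) * a_j:
  a_B = 7/9*a_A + 1/9*a_B + 0*a_C + 1/9*a_D
  a_C = 1/9*a_A + 2/9*a_B + 5/9*a_C + 1/9*a_D

Substituting a_A = 1 and a_D = 0, rearrange to (I - Q) a = r where r[i] = P(i -> A):
  [8/9, 0] . (a_B, a_C) = 7/9
  [-2/9, 4/9] . (a_B, a_C) = 1/9

Solving yields:
  a_B = 7/8
  a_C = 11/16

Starting state is C, so the absorption probability is a_C = 11/16.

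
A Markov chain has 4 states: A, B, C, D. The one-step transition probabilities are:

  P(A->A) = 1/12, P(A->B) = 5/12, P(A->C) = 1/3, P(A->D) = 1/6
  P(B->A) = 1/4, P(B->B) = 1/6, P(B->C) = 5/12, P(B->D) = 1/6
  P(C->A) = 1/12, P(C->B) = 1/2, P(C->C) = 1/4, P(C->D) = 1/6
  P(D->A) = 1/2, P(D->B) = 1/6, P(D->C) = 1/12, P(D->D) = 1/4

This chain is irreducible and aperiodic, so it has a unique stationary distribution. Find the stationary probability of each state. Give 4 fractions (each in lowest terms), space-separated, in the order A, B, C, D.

Answer: 226/1067 675/2134 619/2134 2/11

Derivation:
The stationary distribution satisfies pi = pi * P, i.e.:
  pi_A = 1/12*pi_A + 1/4*pi_B + 1/12*pi_C + 1/2*pi_D
  pi_B = 5/12*pi_A + 1/6*pi_B + 1/2*pi_C + 1/6*pi_D
  pi_C = 1/3*pi_A + 5/12*pi_B + 1/4*pi_C + 1/12*pi_D
  pi_D = 1/6*pi_A + 1/6*pi_B + 1/6*pi_C + 1/4*pi_D
with normalization: pi_A + pi_B + pi_C + pi_D = 1.

Using the first 3 balance equations plus normalization, the linear system A*pi = b is:
  [-11/12, 1/4, 1/12, 1/2] . pi = 0
  [5/12, -5/6, 1/2, 1/6] . pi = 0
  [1/3, 5/12, -3/4, 1/12] . pi = 0
  [1, 1, 1, 1] . pi = 1

Solving yields:
  pi_A = 226/1067
  pi_B = 675/2134
  pi_C = 619/2134
  pi_D = 2/11

Verification (pi * P):
  226/1067*1/12 + 675/2134*1/4 + 619/2134*1/12 + 2/11*1/2 = 226/1067 = pi_A  (ok)
  226/1067*5/12 + 675/2134*1/6 + 619/2134*1/2 + 2/11*1/6 = 675/2134 = pi_B  (ok)
  226/1067*1/3 + 675/2134*5/12 + 619/2134*1/4 + 2/11*1/12 = 619/2134 = pi_C  (ok)
  226/1067*1/6 + 675/2134*1/6 + 619/2134*1/6 + 2/11*1/4 = 2/11 = pi_D  (ok)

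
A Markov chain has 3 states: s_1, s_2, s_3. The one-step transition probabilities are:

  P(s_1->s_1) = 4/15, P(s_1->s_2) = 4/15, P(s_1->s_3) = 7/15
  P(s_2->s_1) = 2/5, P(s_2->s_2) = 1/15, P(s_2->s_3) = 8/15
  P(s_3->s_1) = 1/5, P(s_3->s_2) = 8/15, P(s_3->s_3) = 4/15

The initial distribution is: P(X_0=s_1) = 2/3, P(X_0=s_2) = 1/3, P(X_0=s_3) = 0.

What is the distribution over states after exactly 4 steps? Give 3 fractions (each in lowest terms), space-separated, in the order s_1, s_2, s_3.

Answer: 42326/151875 48241/151875 6812/16875

Derivation:
Propagating the distribution step by step (d_{t+1} = d_t * P):
d_0 = (s_1=2/3, s_2=1/3, s_3=0)
  d_1[s_1] = 2/3*4/15 + 1/3*2/5 + 0*1/5 = 14/45
  d_1[s_2] = 2/3*4/15 + 1/3*1/15 + 0*8/15 = 1/5
  d_1[s_3] = 2/3*7/15 + 1/3*8/15 + 0*4/15 = 22/45
d_1 = (s_1=14/45, s_2=1/5, s_3=22/45)
  d_2[s_1] = 14/45*4/15 + 1/5*2/5 + 22/45*1/5 = 176/675
  d_2[s_2] = 14/45*4/15 + 1/5*1/15 + 22/45*8/15 = 241/675
  d_2[s_3] = 14/45*7/15 + 1/5*8/15 + 22/45*4/15 = 86/225
d_2 = (s_1=176/675, s_2=241/675, s_3=86/225)
  d_3[s_1] = 176/675*4/15 + 241/675*2/5 + 86/225*1/5 = 2924/10125
  d_3[s_2] = 176/675*4/15 + 241/675*1/15 + 86/225*8/15 = 1003/3375
  d_3[s_3] = 176/675*7/15 + 241/675*8/15 + 86/225*4/15 = 4192/10125
d_3 = (s_1=2924/10125, s_2=1003/3375, s_3=4192/10125)
  d_4[s_1] = 2924/10125*4/15 + 1003/3375*2/5 + 4192/10125*1/5 = 42326/151875
  d_4[s_2] = 2924/10125*4/15 + 1003/3375*1/15 + 4192/10125*8/15 = 48241/151875
  d_4[s_3] = 2924/10125*7/15 + 1003/3375*8/15 + 4192/10125*4/15 = 6812/16875
d_4 = (s_1=42326/151875, s_2=48241/151875, s_3=6812/16875)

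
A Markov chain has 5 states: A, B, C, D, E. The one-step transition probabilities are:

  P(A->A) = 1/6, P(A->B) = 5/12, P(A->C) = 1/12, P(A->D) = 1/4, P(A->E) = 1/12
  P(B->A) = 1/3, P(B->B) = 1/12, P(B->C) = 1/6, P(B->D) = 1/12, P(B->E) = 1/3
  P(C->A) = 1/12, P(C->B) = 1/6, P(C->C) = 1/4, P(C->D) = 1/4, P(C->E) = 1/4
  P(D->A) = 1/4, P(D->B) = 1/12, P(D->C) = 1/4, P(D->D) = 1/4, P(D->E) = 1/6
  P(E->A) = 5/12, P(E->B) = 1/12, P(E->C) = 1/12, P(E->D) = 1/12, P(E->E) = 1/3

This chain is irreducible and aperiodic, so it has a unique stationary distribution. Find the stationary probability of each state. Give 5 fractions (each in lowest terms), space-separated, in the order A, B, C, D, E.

Answer: 2348/9181 1666/9181 1419/9181 3343/18362 4153/18362

Derivation:
The stationary distribution satisfies pi = pi * P, i.e.:
  pi_A = 1/6*pi_A + 1/3*pi_B + 1/12*pi_C + 1/4*pi_D + 5/12*pi_E
  pi_B = 5/12*pi_A + 1/12*pi_B + 1/6*pi_C + 1/12*pi_D + 1/12*pi_E
  pi_C = 1/12*pi_A + 1/6*pi_B + 1/4*pi_C + 1/4*pi_D + 1/12*pi_E
  pi_D = 1/4*pi_A + 1/12*pi_B + 1/4*pi_C + 1/4*pi_D + 1/12*pi_E
  pi_E = 1/12*pi_A + 1/3*pi_B + 1/4*pi_C + 1/6*pi_D + 1/3*pi_E
with normalization: pi_A + pi_B + pi_C + pi_D + pi_E = 1.

Using the first 4 balance equations plus normalization, the linear system A*pi = b is:
  [-5/6, 1/3, 1/12, 1/4, 5/12] . pi = 0
  [5/12, -11/12, 1/6, 1/12, 1/12] . pi = 0
  [1/12, 1/6, -3/4, 1/4, 1/12] . pi = 0
  [1/4, 1/12, 1/4, -3/4, 1/12] . pi = 0
  [1, 1, 1, 1, 1] . pi = 1

Solving yields:
  pi_A = 2348/9181
  pi_B = 1666/9181
  pi_C = 1419/9181
  pi_D = 3343/18362
  pi_E = 4153/18362

Verification (pi * P):
  2348/9181*1/6 + 1666/9181*1/3 + 1419/9181*1/12 + 3343/18362*1/4 + 4153/18362*5/12 = 2348/9181 = pi_A  (ok)
  2348/9181*5/12 + 1666/9181*1/12 + 1419/9181*1/6 + 3343/18362*1/12 + 4153/18362*1/12 = 1666/9181 = pi_B  (ok)
  2348/9181*1/12 + 1666/9181*1/6 + 1419/9181*1/4 + 3343/18362*1/4 + 4153/18362*1/12 = 1419/9181 = pi_C  (ok)
  2348/9181*1/4 + 1666/9181*1/12 + 1419/9181*1/4 + 3343/18362*1/4 + 4153/18362*1/12 = 3343/18362 = pi_D  (ok)
  2348/9181*1/12 + 1666/9181*1/3 + 1419/9181*1/4 + 3343/18362*1/6 + 4153/18362*1/3 = 4153/18362 = pi_E  (ok)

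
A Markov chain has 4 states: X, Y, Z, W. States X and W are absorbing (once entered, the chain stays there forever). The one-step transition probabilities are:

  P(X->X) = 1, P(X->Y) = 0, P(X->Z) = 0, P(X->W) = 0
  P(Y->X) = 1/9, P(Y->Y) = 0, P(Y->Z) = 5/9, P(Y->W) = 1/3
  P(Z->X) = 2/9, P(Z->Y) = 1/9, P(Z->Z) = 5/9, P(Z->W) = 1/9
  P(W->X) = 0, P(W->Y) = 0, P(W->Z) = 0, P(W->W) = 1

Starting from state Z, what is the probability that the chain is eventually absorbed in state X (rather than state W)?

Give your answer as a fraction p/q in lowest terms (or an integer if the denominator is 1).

Let a_i = P(absorbed in X | start in state i).
Boundary conditions: a_X = 1, a_W = 0.
For each transient state i, a_i = sum_j P(i->j) * a_j:
  a_Y = 1/9*a_X + 0*a_Y + 5/9*a_Z + 1/3*a_W
  a_Z = 2/9*a_X + 1/9*a_Y + 5/9*a_Z + 1/9*a_W

Substituting a_X = 1 and a_W = 0, rearrange to (I - Q) a = r where r[i] = P(i -> X):
  [1, -5/9] . (a_Y, a_Z) = 1/9
  [-1/9, 4/9] . (a_Y, a_Z) = 2/9

Solving yields:
  a_Y = 14/31
  a_Z = 19/31

Starting state is Z, so the absorption probability is a_Z = 19/31.

Answer: 19/31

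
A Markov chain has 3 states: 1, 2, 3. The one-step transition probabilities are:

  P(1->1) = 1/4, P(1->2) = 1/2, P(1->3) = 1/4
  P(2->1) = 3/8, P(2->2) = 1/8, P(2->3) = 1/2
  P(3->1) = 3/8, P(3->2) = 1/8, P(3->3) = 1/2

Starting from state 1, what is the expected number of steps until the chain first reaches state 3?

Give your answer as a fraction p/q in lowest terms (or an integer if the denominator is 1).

Let h_i = expected steps to first reach 3 from state i.
Boundary: h_3 = 0.
First-step equations for the other states:
  h_1 = 1 + 1/4*h_1 + 1/2*h_2 + 1/4*h_3
  h_2 = 1 + 3/8*h_1 + 1/8*h_2 + 1/2*h_3

Substituting h_3 = 0 and rearranging gives the linear system (I - Q) h = 1:
  [3/4, -1/2] . (h_1, h_2) = 1
  [-3/8, 7/8] . (h_1, h_2) = 1

Solving yields:
  h_1 = 44/15
  h_2 = 12/5

Starting state is 1, so the expected hitting time is h_1 = 44/15.

Answer: 44/15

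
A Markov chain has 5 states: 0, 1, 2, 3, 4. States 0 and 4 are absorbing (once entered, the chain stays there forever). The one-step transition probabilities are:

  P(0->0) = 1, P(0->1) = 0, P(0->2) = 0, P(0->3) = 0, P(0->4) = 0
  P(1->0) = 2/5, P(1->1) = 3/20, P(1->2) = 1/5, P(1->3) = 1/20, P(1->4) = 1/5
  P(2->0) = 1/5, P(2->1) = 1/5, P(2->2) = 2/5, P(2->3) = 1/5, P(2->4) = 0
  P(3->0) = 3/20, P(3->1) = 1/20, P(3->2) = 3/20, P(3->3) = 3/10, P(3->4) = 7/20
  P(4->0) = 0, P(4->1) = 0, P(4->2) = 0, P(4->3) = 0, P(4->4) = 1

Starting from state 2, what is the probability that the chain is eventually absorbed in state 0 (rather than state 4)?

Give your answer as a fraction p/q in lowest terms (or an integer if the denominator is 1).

Let a_i = P(absorbed in 0 | start in state i).
Boundary conditions: a_0 = 1, a_4 = 0.
For each transient state i, a_i = sum_j P(i->j) * a_j:
  a_1 = 2/5*a_0 + 3/20*a_1 + 1/5*a_2 + 1/20*a_3 + 1/5*a_4
  a_2 = 1/5*a_0 + 1/5*a_1 + 2/5*a_2 + 1/5*a_3 + 0*a_4
  a_3 = 3/20*a_0 + 1/20*a_1 + 3/20*a_2 + 3/10*a_3 + 7/20*a_4

Substituting a_0 = 1 and a_4 = 0, rearrange to (I - Q) a = r where r[i] = P(i -> 0):
  [17/20, -1/5, -1/20] . (a_1, a_2, a_3) = 2/5
  [-1/5, 3/5, -1/5] . (a_1, a_2, a_3) = 1/5
  [-1/20, -3/20, 7/10] . (a_1, a_2, a_3) = 3/20

Solving yields:
  a_1 = 392/597
  a_2 = 137/199
  a_3 = 244/597

Starting state is 2, so the absorption probability is a_2 = 137/199.

Answer: 137/199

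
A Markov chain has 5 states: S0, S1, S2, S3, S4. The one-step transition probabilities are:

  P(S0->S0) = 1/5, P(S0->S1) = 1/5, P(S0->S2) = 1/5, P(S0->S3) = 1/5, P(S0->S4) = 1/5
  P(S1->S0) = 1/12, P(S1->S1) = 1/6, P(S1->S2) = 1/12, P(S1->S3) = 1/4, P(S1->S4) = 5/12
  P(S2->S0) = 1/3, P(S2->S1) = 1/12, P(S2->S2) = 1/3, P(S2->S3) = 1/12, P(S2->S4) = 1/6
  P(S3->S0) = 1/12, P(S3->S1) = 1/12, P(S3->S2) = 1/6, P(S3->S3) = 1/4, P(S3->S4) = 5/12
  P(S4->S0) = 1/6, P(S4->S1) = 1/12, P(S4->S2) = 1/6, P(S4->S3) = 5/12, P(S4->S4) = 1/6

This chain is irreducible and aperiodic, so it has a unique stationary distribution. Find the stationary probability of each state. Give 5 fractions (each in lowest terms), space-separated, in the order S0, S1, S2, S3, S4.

The stationary distribution satisfies pi = pi * P, i.e.:
  pi_S0 = 1/5*pi_S0 + 1/12*pi_S1 + 1/3*pi_S2 + 1/12*pi_S3 + 1/6*pi_S4
  pi_S1 = 1/5*pi_S0 + 1/6*pi_S1 + 1/12*pi_S2 + 1/12*pi_S3 + 1/12*pi_S4
  pi_S2 = 1/5*pi_S0 + 1/12*pi_S1 + 1/3*pi_S2 + 1/6*pi_S3 + 1/6*pi_S4
  pi_S3 = 1/5*pi_S0 + 1/4*pi_S1 + 1/12*pi_S2 + 1/4*pi_S3 + 5/12*pi_S4
  pi_S4 = 1/5*pi_S0 + 5/12*pi_S1 + 1/6*pi_S2 + 5/12*pi_S3 + 1/6*pi_S4
with normalization: pi_S0 + pi_S1 + pi_S2 + pi_S3 + pi_S4 = 1.

Using the first 4 balance equations plus normalization, the linear system A*pi = b is:
  [-4/5, 1/12, 1/3, 1/12, 1/6] . pi = 0
  [1/5, -5/6, 1/12, 1/12, 1/12] . pi = 0
  [1/5, 1/12, -2/3, 1/6, 1/6] . pi = 0
  [1/5, 1/4, 1/12, -3/4, 5/12] . pi = 0
  [1, 1, 1, 1, 1] . pi = 1

Solving yields:
  pi_S0 = 1541/8825
  pi_S1 = 4992/44125
  pi_S2 = 8634/44125
  pi_S3 = 11148/44125
  pi_S4 = 11646/44125

Verification (pi * P):
  1541/8825*1/5 + 4992/44125*1/12 + 8634/44125*1/3 + 11148/44125*1/12 + 11646/44125*1/6 = 1541/8825 = pi_S0  (ok)
  1541/8825*1/5 + 4992/44125*1/6 + 8634/44125*1/12 + 11148/44125*1/12 + 11646/44125*1/12 = 4992/44125 = pi_S1  (ok)
  1541/8825*1/5 + 4992/44125*1/12 + 8634/44125*1/3 + 11148/44125*1/6 + 11646/44125*1/6 = 8634/44125 = pi_S2  (ok)
  1541/8825*1/5 + 4992/44125*1/4 + 8634/44125*1/12 + 11148/44125*1/4 + 11646/44125*5/12 = 11148/44125 = pi_S3  (ok)
  1541/8825*1/5 + 4992/44125*5/12 + 8634/44125*1/6 + 11148/44125*5/12 + 11646/44125*1/6 = 11646/44125 = pi_S4  (ok)

Answer: 1541/8825 4992/44125 8634/44125 11148/44125 11646/44125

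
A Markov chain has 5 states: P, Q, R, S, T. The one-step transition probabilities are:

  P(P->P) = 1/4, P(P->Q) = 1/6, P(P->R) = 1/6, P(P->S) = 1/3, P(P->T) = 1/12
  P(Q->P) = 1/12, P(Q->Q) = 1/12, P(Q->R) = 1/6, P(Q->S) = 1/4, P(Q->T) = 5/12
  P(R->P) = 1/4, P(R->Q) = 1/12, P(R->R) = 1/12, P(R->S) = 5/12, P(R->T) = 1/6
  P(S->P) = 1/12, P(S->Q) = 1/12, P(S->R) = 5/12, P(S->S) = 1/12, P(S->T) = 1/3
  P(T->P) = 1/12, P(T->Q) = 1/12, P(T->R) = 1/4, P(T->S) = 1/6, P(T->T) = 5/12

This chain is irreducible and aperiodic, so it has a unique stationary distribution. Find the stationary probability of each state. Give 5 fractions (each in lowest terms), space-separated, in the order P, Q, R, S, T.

The stationary distribution satisfies pi = pi * P, i.e.:
  pi_P = 1/4*pi_P + 1/12*pi_Q + 1/4*pi_R + 1/12*pi_S + 1/12*pi_T
  pi_Q = 1/6*pi_P + 1/12*pi_Q + 1/12*pi_R + 1/12*pi_S + 1/12*pi_T
  pi_R = 1/6*pi_P + 1/6*pi_Q + 1/12*pi_R + 5/12*pi_S + 1/4*pi_T
  pi_S = 1/3*pi_P + 1/4*pi_Q + 5/12*pi_R + 1/12*pi_S + 1/6*pi_T
  pi_T = 1/12*pi_P + 5/12*pi_Q + 1/6*pi_R + 1/3*pi_S + 5/12*pi_T
with normalization: pi_P + pi_Q + pi_R + pi_S + pi_T = 1.

Using the first 4 balance equations plus normalization, the linear system A*pi = b is:
  [-3/4, 1/12, 1/4, 1/12, 1/12] . pi = 0
  [1/6, -11/12, 1/12, 1/12, 1/12] . pi = 0
  [1/6, 1/6, -11/12, 5/12, 1/4] . pi = 0
  [1/3, 1/4, 5/12, -11/12, 1/6] . pi = 0
  [1, 1, 1, 1, 1] . pi = 1

Solving yields:
  pi_P = 1561/10679
  pi_Q = 1020/10679
  pi_R = 4931/21358
  pi_S = 5061/21358
  pi_T = 3102/10679

Verification (pi * P):
  1561/10679*1/4 + 1020/10679*1/12 + 4931/21358*1/4 + 5061/21358*1/12 + 3102/10679*1/12 = 1561/10679 = pi_P  (ok)
  1561/10679*1/6 + 1020/10679*1/12 + 4931/21358*1/12 + 5061/21358*1/12 + 3102/10679*1/12 = 1020/10679 = pi_Q  (ok)
  1561/10679*1/6 + 1020/10679*1/6 + 4931/21358*1/12 + 5061/21358*5/12 + 3102/10679*1/4 = 4931/21358 = pi_R  (ok)
  1561/10679*1/3 + 1020/10679*1/4 + 4931/21358*5/12 + 5061/21358*1/12 + 3102/10679*1/6 = 5061/21358 = pi_S  (ok)
  1561/10679*1/12 + 1020/10679*5/12 + 4931/21358*1/6 + 5061/21358*1/3 + 3102/10679*5/12 = 3102/10679 = pi_T  (ok)

Answer: 1561/10679 1020/10679 4931/21358 5061/21358 3102/10679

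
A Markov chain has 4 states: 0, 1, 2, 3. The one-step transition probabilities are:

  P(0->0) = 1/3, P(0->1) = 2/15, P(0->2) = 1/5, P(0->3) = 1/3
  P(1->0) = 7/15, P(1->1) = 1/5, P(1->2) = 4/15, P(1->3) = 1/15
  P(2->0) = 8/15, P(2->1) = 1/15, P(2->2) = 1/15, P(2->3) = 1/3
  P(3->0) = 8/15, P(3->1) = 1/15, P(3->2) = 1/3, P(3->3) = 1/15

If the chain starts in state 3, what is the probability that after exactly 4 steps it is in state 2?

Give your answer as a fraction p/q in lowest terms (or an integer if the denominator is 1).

Computing P^4 by repeated multiplication:
P^1 =
  0: [1/3, 2/15, 1/5, 1/3]
  1: [7/15, 1/5, 4/15, 1/15]
  2: [8/15, 1/15, 1/15, 1/3]
  3: [8/15, 1/15, 1/3, 1/15]
P^2 =
  0: [103/225, 8/75, 17/75, 47/225]
  1: [32/75, 28/225, 14/75, 59/225]
  2: [19/45, 1/9, 6/25, 17/75]
  3: [19/45, 1/9, 38/225, 67/225]
P^3 =
  0: [163/375, 376/3375, 691/3375, 841/3375]
  1: [1484/3375, 377/3375, 737/3375, 259/1125]
  2: [298/675, 74/675, 694/3375, 821/3375]
  3: [298/675, 74/675, 758/3375, 757/3375]
P^4 =
  0: [22223/50625, 5594/50625, 10801/50625, 12007/50625]
  1: [22171/50625, 1871/16875, 10582/50625, 12259/50625]
  2: [4432/10125, 1121/10125, 3583/16875, 4037/16875]
  3: [4432/10125, 1121/10125, 10493/50625, 12367/50625]

(P^4)[3 -> 2] = 10493/50625

Answer: 10493/50625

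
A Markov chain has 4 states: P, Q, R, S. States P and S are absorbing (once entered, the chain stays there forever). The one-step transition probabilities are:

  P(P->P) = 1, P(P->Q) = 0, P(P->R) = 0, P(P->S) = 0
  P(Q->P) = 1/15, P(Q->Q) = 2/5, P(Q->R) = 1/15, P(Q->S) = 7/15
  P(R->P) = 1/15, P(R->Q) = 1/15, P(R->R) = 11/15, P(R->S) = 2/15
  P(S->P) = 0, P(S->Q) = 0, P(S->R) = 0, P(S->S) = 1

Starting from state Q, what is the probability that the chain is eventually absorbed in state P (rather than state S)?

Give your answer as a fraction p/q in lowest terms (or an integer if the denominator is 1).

Let a_i = P(absorbed in P | start in state i).
Boundary conditions: a_P = 1, a_S = 0.
For each transient state i, a_i = sum_j P(i->j) * a_j:
  a_Q = 1/15*a_P + 2/5*a_Q + 1/15*a_R + 7/15*a_S
  a_R = 1/15*a_P + 1/15*a_Q + 11/15*a_R + 2/15*a_S

Substituting a_P = 1 and a_S = 0, rearrange to (I - Q) a = r where r[i] = P(i -> P):
  [3/5, -1/15] . (a_Q, a_R) = 1/15
  [-1/15, 4/15] . (a_Q, a_R) = 1/15

Solving yields:
  a_Q = 1/7
  a_R = 2/7

Starting state is Q, so the absorption probability is a_Q = 1/7.

Answer: 1/7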